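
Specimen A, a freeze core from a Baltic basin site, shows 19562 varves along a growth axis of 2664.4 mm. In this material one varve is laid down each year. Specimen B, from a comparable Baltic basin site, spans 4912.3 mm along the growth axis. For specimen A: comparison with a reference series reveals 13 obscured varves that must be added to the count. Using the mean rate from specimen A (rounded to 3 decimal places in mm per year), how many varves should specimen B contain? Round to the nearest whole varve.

36120 varves

Specimen A: after corrections the count is 19562 + 13 = 19575 varves.
A: Mean rate = 2664.4 mm / 19575 years ≈ 0.136 mm/year.
For B, 4912.3 / 0.136 = 36119.85 years ≈ 36120 varves.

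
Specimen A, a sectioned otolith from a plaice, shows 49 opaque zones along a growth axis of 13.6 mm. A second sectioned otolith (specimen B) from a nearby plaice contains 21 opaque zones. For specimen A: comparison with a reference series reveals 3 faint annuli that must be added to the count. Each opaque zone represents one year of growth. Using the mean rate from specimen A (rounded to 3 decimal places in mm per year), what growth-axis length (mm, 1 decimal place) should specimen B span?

5.5 mm

Specimen A: correcting the raw count gives 49 + 3 = 52 true opaque zones.
A: 13.6 mm over 52 years gives 13.6 / 52 ≈ 0.262 mm per year.
For B, 0.262 mm/year × 21 years = 5.5 mm.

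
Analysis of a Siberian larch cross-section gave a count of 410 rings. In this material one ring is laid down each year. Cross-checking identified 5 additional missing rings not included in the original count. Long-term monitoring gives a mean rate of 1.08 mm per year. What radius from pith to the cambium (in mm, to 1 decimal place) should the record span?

Correcting the raw count gives 410 + 5 = 415 true rings.
415 years at 1.08 mm/year gives 1.08 × 415 = 448.2 mm.

448.2 mm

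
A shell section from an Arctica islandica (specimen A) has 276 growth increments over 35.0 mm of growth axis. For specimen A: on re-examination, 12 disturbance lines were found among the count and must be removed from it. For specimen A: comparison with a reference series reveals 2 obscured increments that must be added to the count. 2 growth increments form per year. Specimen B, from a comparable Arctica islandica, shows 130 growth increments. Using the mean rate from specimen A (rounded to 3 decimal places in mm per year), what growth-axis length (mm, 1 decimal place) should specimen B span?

Specimen A: after corrections the count is 276 − 12 + 2 = 266 growth increments.
Specimen A: dividing by 2 growth increments per year: 266 / 2 = 133 years.
A: Mean rate = 35.0 mm / 133 years ≈ 0.263 mm/year.
Specimen B: with 2 growth increments per year, 130 / 2 = 65 years. B's length ≈ 0.263 × 65 = 17.1 mm.

17.1 mm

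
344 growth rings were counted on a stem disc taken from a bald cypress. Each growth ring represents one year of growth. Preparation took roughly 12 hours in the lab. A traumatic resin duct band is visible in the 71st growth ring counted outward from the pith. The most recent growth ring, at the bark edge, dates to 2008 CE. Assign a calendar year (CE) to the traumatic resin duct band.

1735 CE

344 − 71 = 273 growth rings lie beyond the traumatic resin duct band toward the bark edge.
Counting back 273 years from 2008 CE places the traumatic resin duct band in 2008 − 273 = 1735 CE.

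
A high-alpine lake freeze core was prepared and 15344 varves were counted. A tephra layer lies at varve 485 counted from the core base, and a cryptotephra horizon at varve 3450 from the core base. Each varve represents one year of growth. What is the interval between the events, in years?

3450 − 485 = 2965 varves lie between the two events.
That is 2965 years at one varve per year.

2965 years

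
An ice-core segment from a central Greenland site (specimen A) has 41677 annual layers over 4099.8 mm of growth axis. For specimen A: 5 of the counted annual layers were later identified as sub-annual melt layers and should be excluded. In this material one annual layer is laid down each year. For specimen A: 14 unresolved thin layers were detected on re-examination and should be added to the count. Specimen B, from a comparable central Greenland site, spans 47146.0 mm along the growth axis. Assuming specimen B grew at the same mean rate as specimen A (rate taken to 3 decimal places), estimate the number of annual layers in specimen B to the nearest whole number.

481082 annual layers

Specimen A: correcting the raw count gives 41677 − 5 + 14 = 41686 true annual layers.
A: Mean rate = 4099.8 mm / 41686 years ≈ 0.098 mm/yr.
Specimen B: 47146.0 mm / 0.098 mm per year = 481081.63 years ≈ 481082 annual layers.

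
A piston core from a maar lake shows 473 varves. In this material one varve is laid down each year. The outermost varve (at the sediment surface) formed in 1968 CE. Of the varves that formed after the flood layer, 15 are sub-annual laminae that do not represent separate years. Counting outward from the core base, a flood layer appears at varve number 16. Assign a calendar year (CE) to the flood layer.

473 − 16 = 457 varves lie beyond the flood layer toward the sediment surface.
457 − 15 false = 442 true varves after the flood layer.
1968 − 442 = 1526 CE.

1526 CE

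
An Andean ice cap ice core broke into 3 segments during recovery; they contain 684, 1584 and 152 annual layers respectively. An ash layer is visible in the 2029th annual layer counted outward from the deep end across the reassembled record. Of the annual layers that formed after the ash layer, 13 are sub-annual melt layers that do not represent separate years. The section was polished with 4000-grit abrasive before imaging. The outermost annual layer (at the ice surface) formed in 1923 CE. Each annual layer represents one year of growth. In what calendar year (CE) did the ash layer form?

Total annual layers = 684 + 1584 + 152 = 2420.
Between annual layer 2029 and the ice surface there are 2420 − 2029 = 391 annual layers.
Excluding 13 false annual layers: 391 − 13 = 378.
The annual layer at the ice surface is 1923 CE, so the ash layer dates to 1923 − 378 = 1545 CE.

1545 CE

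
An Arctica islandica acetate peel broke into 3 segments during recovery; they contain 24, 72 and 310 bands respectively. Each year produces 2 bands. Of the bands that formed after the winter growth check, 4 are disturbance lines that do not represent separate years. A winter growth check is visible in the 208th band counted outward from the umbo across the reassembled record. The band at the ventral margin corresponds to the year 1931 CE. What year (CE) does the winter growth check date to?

1834 CE

Total bands = 24 + 72 + 310 = 406.
The winter growth check sits at band 208 from the umbo, so 406 − 208 = 198 bands formed after it.
Removing the 4 false bands leaves 198 − 4 = 194 true bands beyond the winter growth check.
With 2 bands per year, 194 / 2 = 97 years.
Counting back 97 years from 1931 CE places the winter growth check in 1931 − 97 = 1834 CE.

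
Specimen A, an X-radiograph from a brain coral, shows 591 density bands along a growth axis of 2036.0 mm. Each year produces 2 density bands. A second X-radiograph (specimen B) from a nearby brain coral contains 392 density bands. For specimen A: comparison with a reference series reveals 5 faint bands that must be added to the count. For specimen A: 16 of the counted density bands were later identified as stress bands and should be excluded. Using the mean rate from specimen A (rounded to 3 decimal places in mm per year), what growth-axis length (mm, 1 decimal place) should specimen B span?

Specimen A: adjusted count: 591 − 16 + 5 = 580 density bands.
Specimen A: with 2 density bands per year, 580 / 2 = 290 years.
A: Extension rate ≈ 2036.0 / 290 = 7.021 mm/yr.
Specimen B: 392 density bands at 2 per year is 392 / 2 = 196 years. For B, 7.021 mm/year × 196 years = 1376.1 mm.

1376.1 mm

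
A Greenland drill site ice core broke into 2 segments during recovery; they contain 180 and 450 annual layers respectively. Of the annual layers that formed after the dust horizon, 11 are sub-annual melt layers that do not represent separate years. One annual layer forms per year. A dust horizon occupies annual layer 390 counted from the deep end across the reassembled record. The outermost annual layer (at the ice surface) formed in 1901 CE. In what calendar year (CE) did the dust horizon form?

1672 CE

Total annual layers = 180 + 450 = 630.
630 − 390 = 240 annual layers lie beyond the dust horizon toward the ice surface.
Removing the 11 false annual layers leaves 240 − 11 = 229 true annual layers beyond the dust horizon.
Counting back 229 years from 1901 CE places the dust horizon in 1901 − 229 = 1672 CE.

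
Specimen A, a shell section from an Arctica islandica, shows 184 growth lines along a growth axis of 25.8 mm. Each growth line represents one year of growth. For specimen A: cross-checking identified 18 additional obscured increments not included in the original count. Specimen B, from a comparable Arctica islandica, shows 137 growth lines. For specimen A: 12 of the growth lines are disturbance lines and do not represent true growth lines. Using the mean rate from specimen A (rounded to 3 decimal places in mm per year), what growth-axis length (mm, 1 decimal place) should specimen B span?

18.6 mm

Specimen A: adjusted count: 184 − 12 + 18 = 190 growth lines.
A: 25.8 mm over 190 years gives 25.8 / 190 ≈ 0.136 mm/yr.
B's length ≈ 0.136 × 137 = 18.6 mm.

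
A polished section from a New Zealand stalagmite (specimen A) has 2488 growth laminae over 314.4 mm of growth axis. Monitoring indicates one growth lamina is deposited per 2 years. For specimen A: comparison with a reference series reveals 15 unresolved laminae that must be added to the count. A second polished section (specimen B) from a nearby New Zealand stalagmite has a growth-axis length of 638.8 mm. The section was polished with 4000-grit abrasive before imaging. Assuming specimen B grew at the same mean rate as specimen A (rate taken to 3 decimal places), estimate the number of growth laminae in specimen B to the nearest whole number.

Specimen A: correcting the raw count gives 2488 + 15 = 2503 true growth laminae.
Specimen A: multiplying by 2 years per growth lamina: 2503 × 2 = 5006 years.
A: 314.4 mm over 5006 years gives 314.4 / 5006 ≈ 0.063 mm/yr.
Specimen B: 638.8 mm / 0.063 mm per year = 10139.68 years; at 2 years per growth lamina that is 10139.68 / 2 ≈ 5070 growth laminae.

5070 growth laminae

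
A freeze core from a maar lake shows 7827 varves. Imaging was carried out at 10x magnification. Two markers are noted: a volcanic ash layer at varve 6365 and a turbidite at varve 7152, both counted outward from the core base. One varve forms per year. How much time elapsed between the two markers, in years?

Separation: 7152 − 6365 = 787 varves.
That is 787 years at one varve per year.

787 years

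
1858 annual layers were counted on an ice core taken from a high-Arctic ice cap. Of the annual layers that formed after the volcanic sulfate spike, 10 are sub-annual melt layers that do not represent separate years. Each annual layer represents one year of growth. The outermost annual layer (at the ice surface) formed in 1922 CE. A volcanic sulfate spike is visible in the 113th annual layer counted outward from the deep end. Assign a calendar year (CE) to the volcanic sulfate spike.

Between annual layer 113 and the ice surface there are 1858 − 113 = 1745 annual layers.
1745 − 10 false = 1735 true annual layers after the volcanic sulfate spike.
The annual layer at the ice surface is 1922 CE, so the volcanic sulfate spike dates to 1922 − 1735 = 187 CE.

187 CE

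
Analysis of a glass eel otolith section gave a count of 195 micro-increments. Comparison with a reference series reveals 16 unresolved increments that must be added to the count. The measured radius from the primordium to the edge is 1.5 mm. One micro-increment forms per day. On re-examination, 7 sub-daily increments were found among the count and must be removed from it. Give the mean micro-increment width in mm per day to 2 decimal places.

0.01 mm per day

After corrections the count is 195 − 7 + 16 = 204 micro-increments.
1.5 mm over 204 days gives 1.5 / 204 ≈ 0.01 mm per day.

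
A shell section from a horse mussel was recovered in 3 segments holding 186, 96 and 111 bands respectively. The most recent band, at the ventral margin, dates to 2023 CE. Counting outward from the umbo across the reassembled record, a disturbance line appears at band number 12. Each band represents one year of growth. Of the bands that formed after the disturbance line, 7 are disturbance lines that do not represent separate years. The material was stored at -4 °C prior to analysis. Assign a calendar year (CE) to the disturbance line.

Total bands = 186 + 96 + 111 = 393.
The disturbance line sits at band 12 from the umbo, so 393 − 12 = 381 bands formed after it.
Excluding 7 false bands: 381 − 7 = 374.
The band at the ventral margin is 2023 CE, so the disturbance line dates to 2023 − 374 = 1649 CE.

1649 CE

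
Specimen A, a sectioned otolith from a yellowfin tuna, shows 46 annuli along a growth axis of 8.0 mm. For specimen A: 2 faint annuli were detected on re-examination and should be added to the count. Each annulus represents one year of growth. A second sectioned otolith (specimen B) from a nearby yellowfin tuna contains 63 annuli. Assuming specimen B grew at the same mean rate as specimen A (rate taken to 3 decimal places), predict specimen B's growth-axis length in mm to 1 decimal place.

Specimen A: correcting the raw count gives 46 + 2 = 48 true annuli.
A: Extension rate ≈ 8.0 / 48 = 0.167 mm/year.
B's length ≈ 0.167 × 63 = 10.5 mm.

10.5 mm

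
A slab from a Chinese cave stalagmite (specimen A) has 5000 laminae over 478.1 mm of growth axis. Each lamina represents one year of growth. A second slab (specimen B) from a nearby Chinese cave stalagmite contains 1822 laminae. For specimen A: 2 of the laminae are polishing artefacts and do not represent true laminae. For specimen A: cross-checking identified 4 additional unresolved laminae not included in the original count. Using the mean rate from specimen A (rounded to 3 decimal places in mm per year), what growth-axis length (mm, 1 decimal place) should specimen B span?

174.9 mm

Specimen A: correcting the raw count gives 5000 − 2 + 4 = 5002 true laminae.
A: Mean rate = 478.1 mm / 5002 years ≈ 0.096 mm/yr.
B's length ≈ 0.096 × 1822 = 174.9 mm.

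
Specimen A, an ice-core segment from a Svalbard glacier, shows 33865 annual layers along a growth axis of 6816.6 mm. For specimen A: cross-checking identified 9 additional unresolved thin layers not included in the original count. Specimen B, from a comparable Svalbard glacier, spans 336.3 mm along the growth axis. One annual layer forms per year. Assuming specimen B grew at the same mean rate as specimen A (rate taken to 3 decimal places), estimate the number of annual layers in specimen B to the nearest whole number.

Specimen A: true annual layer count = 33865 + 9 = 33874.
A: Mean rate = 6816.6 mm / 33874 years ≈ 0.201 mm per year.
B spans 336.3 / 0.201 = 1673.13 years ≈ 1673 annual layers.

1673 annual layers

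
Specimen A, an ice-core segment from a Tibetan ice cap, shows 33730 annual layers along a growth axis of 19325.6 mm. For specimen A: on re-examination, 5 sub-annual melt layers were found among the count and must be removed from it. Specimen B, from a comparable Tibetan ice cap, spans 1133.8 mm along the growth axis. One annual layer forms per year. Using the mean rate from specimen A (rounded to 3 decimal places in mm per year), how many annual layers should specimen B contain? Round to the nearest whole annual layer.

Specimen A: true annual layer count = 33730 − 5 = 33725.
A: 19325.6 mm over 33725 years gives 19325.6 / 33725 ≈ 0.573 mm per year.
For B, 1133.8 / 0.573 = 1978.71 years ≈ 1979 annual layers.

1979 annual layers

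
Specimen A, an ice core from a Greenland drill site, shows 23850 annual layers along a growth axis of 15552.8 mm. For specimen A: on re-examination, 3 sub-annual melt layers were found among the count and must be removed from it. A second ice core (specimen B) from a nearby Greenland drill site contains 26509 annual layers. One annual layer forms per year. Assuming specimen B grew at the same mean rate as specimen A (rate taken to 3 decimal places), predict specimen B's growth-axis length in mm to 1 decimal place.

17283.9 mm

Specimen A: adjusted count: 23850 − 3 = 23847 annual layers.
A: 15552.8 mm over 23847 years gives 15552.8 / 23847 ≈ 0.652 mm per year.
Length of B = 0.652 × 26509 = 17283.9 mm.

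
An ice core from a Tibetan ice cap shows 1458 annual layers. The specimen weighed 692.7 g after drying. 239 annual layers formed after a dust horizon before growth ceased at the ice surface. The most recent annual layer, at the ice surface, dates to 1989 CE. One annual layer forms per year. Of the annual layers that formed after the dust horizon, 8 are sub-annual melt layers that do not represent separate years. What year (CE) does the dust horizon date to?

239 annual layers formed after the dust horizon.
239 − 8 false = 231 true annual layers after the dust horizon.
1989 − 231 = 1758 CE.

1758 CE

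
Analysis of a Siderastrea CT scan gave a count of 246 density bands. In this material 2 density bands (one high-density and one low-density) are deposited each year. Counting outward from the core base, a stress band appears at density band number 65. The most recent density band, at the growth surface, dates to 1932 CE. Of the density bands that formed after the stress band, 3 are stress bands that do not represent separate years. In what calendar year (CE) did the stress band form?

246 − 65 = 181 density bands lie beyond the stress band toward the growth surface.
Excluding 3 false density bands: 181 − 3 = 178.
Dividing by 2 density bands per year: 178 / 2 = 89 years.
Counting back 89 years from 1932 CE places the stress band in 1932 − 89 = 1843 CE.

1843 CE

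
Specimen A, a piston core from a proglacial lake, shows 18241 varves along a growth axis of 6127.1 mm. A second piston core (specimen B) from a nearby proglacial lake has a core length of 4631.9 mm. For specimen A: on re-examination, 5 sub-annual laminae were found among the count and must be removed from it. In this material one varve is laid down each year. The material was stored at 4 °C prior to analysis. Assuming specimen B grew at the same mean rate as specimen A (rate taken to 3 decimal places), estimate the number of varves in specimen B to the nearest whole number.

13785 varves

Specimen A: after corrections the count is 18241 − 5 = 18236 varves.
A: Mean rate = 6127.1 mm / 18236 years ≈ 0.336 mm per year.
B spans 4631.9 / 0.336 = 13785.42 years ≈ 13785 varves.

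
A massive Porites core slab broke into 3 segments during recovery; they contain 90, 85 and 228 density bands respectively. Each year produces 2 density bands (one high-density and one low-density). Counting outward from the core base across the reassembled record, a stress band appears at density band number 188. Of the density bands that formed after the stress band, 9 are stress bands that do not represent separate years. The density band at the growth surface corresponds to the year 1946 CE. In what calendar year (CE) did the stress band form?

1843 CE

Total density bands = 90 + 85 + 228 = 403.
The stress band sits at density band 188 from the core base, so 403 − 188 = 215 density bands formed after it.
Excluding 9 false density bands: 215 − 9 = 206.
206 density bands at 2 per year is 206 / 2 = 103 years.
The density band at the growth surface is 1946 CE, so the stress band dates to 1946 − 103 = 1843 CE.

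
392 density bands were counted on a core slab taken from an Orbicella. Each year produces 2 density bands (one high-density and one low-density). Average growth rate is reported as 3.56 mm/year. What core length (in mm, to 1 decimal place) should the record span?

697.8 mm

392 density bands at 2 per year is 392 / 2 = 196 years.
196 years at 3.56 mm/year gives 3.56 × 196 = 697.8 mm.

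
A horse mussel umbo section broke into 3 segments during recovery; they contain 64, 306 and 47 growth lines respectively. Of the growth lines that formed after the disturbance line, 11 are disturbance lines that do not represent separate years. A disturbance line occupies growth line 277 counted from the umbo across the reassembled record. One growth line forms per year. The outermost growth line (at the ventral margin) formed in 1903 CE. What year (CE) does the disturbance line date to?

1774 CE

Total growth lines = 64 + 306 + 47 = 417.
417 − 277 = 140 growth lines lie beyond the disturbance line toward the ventral margin.
Removing the 11 false growth lines leaves 140 − 11 = 129 true growth lines beyond the disturbance line.
1903 − 129 = 1774 CE.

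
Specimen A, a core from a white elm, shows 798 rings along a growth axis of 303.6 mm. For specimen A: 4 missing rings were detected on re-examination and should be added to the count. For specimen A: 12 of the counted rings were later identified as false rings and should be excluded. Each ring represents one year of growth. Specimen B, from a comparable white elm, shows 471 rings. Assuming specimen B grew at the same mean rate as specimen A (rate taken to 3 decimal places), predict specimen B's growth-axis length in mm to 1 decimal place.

Specimen A: after corrections the count is 798 − 12 + 4 = 790 rings.
A: Extension rate ≈ 303.6 / 790 = 0.384 mm/yr.
Length of B = 0.384 × 471 = 180.9 mm.

180.9 mm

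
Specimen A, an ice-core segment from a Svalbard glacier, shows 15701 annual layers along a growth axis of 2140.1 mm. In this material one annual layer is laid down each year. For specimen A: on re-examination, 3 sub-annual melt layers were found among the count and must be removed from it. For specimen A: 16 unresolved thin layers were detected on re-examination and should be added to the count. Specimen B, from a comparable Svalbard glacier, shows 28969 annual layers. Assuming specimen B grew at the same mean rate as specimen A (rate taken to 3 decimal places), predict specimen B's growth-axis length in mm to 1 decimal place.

Specimen A: after corrections the count is 15701 − 3 + 16 = 15714 annual layers.
A: Extension rate ≈ 2140.1 / 15714 = 0.136 mm/yr.
B's length ≈ 0.136 × 28969 = 3939.8 mm.

3939.8 mm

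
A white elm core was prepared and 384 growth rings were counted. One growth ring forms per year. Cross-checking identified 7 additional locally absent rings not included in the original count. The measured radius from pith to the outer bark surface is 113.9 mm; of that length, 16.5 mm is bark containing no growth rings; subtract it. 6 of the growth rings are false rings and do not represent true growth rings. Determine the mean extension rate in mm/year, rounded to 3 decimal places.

Adjusted count: 384 − 6 + 7 = 385 growth rings.
Net length = 113.9 − 16.5 = 97.4 mm.
97.4 mm over 385 years gives 97.4 / 385 ≈ 0.253 mm/year.

0.253 mm/year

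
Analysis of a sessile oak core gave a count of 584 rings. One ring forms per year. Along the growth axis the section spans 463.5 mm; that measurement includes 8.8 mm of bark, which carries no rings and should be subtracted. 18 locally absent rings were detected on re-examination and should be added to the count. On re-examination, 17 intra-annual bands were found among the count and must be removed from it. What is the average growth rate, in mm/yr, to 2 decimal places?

0.78 mm/yr

Adjusted count: 584 − 17 + 18 = 585 rings.
Net length = 463.5 − 8.8 = 454.7 mm.
Extension rate ≈ 454.7 / 585 = 0.78 mm/yr.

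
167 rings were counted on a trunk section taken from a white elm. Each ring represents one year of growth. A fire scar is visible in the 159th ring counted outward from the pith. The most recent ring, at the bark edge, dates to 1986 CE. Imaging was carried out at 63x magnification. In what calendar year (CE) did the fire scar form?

Between ring 159 and the bark edge there are 167 − 159 = 8 rings.
Counting back 8 years from 1986 CE places the fire scar in 1986 − 8 = 1978 CE.

1978 CE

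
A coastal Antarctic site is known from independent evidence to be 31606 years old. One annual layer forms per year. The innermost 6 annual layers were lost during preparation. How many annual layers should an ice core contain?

Expected annual layers over 31606 years: 31606.
Less the 6 uncaptured annual layers: 31606 − 6 = 31600.

31600 annual layers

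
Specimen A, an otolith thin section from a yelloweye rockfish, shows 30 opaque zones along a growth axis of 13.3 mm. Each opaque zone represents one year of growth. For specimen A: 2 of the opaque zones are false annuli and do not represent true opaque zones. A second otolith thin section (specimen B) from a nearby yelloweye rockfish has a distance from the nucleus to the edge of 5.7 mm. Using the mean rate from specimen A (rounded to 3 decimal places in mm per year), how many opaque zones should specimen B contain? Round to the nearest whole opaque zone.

Specimen A: adjusted count: 30 − 2 = 28 opaque zones.
A: 13.3 mm over 28 years gives 13.3 / 28 ≈ 0.475 mm/year.
Specimen B: 5.7 mm / 0.475 mm per year = 12.00 years ≈ 12 opaque zones.

12 opaque zones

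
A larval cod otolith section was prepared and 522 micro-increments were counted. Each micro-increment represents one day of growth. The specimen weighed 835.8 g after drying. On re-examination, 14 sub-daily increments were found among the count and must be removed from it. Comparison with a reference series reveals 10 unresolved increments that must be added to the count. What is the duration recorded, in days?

518 d

True micro-increment count = 522 − 14 + 10 = 518.
One micro-increment per day makes the duration 518 days.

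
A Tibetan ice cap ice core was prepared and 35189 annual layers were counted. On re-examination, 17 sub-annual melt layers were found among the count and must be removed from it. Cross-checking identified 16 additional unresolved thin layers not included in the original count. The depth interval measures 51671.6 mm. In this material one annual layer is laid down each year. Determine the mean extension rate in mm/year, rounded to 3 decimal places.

1.468 mm/year

Adjusted count: 35189 − 17 + 16 = 35188 annual layers.
51671.6 mm over 35188 years gives 51671.6 / 35188 ≈ 1.468 mm/year.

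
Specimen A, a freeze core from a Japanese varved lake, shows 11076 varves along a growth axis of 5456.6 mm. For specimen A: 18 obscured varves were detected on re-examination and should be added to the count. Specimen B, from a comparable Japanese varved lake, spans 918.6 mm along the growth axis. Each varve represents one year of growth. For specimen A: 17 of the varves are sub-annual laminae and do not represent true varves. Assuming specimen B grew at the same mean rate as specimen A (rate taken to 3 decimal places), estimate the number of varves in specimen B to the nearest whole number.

1863 varves

Specimen A: correcting the raw count gives 11076 − 17 + 18 = 11077 true varves.
A: Mean rate = 5456.6 mm / 11077 years ≈ 0.493 mm/yr.
Specimen B: 918.6 mm / 0.493 mm per year = 1863.29 years ≈ 1863 varves.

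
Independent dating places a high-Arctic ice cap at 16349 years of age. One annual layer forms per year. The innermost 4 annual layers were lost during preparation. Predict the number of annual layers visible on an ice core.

16345 annual layers

One annual layer per year gives 16349 annual layers over 16349 years.
Less the 4 uncaptured annual layers: 16349 − 4 = 16345.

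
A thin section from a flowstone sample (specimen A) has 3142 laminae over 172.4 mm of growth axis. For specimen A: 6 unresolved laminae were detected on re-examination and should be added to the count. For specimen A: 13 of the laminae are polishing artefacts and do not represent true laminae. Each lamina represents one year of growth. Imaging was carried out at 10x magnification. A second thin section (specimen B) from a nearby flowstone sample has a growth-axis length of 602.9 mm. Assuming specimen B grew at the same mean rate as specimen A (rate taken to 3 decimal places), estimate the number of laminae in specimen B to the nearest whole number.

Specimen A: after corrections the count is 3142 − 13 + 6 = 3135 laminae.
A: Extension rate ≈ 172.4 / 3135 = 0.055 mm per year.
Specimen B: 602.9 mm / 0.055 mm per year = 10961.82 years ≈ 10962 laminae.

10962 laminae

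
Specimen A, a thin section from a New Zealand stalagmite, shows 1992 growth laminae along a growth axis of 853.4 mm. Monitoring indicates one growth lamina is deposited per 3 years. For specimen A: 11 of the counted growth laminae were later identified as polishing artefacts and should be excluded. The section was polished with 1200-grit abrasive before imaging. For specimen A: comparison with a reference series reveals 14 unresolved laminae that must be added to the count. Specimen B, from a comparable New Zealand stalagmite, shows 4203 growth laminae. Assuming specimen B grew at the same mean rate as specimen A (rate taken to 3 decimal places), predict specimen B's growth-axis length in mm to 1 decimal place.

1803.1 mm

Specimen A: true growth lamina count = 1992 − 11 + 14 = 1995.
Specimen A: 1995 growth laminae at 3 years each span 1995 × 3 = 5985 years.
A: Mean rate = 853.4 mm / 5985 years ≈ 0.143 mm/yr.
Specimen B: 4203 growth laminae at 3 years each span 4203 × 3 = 12609 years. B's length ≈ 0.143 × 12609 = 1803.1 mm.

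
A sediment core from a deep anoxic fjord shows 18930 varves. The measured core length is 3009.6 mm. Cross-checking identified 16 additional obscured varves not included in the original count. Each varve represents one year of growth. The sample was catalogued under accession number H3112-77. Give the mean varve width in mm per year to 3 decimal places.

0.159 mm per year

After corrections the count is 18930 + 16 = 18946 varves.
Mean rate = 3009.6 mm / 18946 years ≈ 0.159 mm per year.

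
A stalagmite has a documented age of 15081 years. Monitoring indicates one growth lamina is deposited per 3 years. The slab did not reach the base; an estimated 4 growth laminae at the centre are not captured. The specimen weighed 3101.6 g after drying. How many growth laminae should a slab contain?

5023 growth laminae

Expected growth laminae: 15081 / 3 = 5027.
Less the 4 uncaptured growth laminae: 5027 − 4 = 5023.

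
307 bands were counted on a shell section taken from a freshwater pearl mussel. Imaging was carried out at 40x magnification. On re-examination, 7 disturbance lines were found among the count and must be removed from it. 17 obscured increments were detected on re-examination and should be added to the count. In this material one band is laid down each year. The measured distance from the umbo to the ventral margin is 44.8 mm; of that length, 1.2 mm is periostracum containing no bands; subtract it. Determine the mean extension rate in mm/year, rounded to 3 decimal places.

0.138 mm/year

Adjusted count: 307 − 7 + 17 = 317 bands.
The growth record spans 44.8 − 1.2 = 43.6 mm.
Extension rate ≈ 43.6 / 317 = 0.138 mm/year.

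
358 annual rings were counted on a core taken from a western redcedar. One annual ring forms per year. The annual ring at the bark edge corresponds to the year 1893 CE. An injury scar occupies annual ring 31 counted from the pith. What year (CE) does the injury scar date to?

1566 CE

Between annual ring 31 and the bark edge there are 358 − 31 = 327 annual rings.
1893 − 327 = 1566 CE.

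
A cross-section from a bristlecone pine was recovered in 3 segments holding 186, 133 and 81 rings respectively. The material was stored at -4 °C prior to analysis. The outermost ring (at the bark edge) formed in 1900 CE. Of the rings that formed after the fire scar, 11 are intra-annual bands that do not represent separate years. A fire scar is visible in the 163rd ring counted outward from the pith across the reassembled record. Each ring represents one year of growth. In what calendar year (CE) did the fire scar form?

1674 CE

Total rings = 186 + 133 + 81 = 400.
The fire scar sits at ring 163 from the pith, so 400 − 163 = 237 rings formed after it.
237 − 11 false = 226 true rings after the fire scar.
The ring at the bark edge is 1900 CE, so the fire scar dates to 1900 − 226 = 1674 CE.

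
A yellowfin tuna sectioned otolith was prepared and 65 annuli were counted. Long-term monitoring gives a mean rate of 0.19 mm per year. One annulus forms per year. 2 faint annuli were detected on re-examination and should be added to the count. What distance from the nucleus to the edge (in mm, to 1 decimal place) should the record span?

Correcting the raw count gives 65 + 2 = 67 true annuli.
67 years at 0.19 mm/year gives 0.19 × 67 = 12.7 mm.

12.7 mm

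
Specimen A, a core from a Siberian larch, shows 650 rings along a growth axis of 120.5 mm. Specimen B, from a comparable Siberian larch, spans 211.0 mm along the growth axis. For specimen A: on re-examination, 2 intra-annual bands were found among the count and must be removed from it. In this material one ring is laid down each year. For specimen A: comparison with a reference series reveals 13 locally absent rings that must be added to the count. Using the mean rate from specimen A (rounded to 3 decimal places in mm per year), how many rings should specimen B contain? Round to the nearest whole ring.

Specimen A: true ring count = 650 − 2 + 13 = 661.
A: 120.5 mm over 661 years gives 120.5 / 661 ≈ 0.182 mm/year.
For B, 211.0 / 0.182 = 1159.34 years ≈ 1159 rings.

1159 rings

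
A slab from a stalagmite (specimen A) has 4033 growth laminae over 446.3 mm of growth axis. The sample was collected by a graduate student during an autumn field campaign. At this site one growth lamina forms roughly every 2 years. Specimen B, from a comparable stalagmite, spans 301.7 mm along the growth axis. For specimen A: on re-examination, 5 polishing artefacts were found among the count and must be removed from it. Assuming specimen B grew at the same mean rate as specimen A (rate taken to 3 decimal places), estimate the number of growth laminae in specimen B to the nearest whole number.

2743 growth laminae

Specimen A: correcting the raw count gives 4033 − 5 = 4028 true growth laminae.
Specimen A: multiplying by 2 years per growth lamina: 4028 × 2 = 8056 years.
A: 446.3 mm over 8056 years gives 446.3 / 8056 ≈ 0.055 mm/year.
B spans 301.7 / 0.055 = 5485.45 years; at 2 years per growth lamina that is 5485.45 / 2 ≈ 2743 growth laminae.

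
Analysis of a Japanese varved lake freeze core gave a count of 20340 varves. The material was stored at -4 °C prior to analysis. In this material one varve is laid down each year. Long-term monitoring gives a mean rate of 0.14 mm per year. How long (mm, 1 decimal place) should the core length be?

2847.6 mm

The record spans 20340 years at 0.14 mm per year.
Length ≈ 0.14 × 20340 = 2847.6 mm.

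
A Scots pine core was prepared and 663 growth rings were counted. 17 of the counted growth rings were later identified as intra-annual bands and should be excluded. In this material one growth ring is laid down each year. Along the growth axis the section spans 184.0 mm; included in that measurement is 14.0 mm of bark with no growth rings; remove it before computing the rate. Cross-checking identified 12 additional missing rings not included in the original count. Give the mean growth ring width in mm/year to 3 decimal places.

0.258 mm/year

Correcting the raw count gives 663 − 17 + 12 = 658 true growth rings.
Removing the 14.0 mm offcut leaves 184.0 − 14.0 = 170.0 mm.
170.0 mm over 658 years gives 170.0 / 658 ≈ 0.258 mm/year.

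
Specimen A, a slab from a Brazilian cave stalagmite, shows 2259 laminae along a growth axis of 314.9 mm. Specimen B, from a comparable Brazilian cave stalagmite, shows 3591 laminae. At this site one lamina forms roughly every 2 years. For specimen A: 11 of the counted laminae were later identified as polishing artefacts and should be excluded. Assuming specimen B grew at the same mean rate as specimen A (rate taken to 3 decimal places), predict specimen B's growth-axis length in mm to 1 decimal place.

Specimen A: correcting the raw count gives 2259 − 11 = 2248 true laminae.
Specimen A: multiplying by 2 years per lamina: 2248 × 2 = 4496 years.
A: 314.9 mm over 4496 years gives 314.9 / 4496 ≈ 0.070 mm/year.
Specimen B: at 2 years per lamina, 3591 × 2 = 7182 years. Length of B = 0.070 × 7182 = 502.7 mm.

502.7 mm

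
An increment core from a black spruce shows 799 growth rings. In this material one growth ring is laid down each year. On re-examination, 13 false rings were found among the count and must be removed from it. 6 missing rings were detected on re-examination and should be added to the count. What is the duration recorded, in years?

792 years

True growth ring count = 799 − 13 + 6 = 792.
One growth ring per year makes the duration 792 years.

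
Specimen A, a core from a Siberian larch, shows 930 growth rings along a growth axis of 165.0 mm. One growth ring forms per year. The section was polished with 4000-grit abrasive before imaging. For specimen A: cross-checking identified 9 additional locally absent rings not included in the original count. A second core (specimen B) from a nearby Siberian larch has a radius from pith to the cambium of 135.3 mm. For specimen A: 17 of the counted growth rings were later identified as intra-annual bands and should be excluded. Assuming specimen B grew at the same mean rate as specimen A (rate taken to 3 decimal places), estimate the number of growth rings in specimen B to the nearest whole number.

Specimen A: adjusted count: 930 − 17 + 9 = 922 growth rings.
A: 165.0 mm over 922 years gives 165.0 / 922 ≈ 0.179 mm/yr.
For B, 135.3 / 0.179 = 755.87 years ≈ 756 growth rings.

756 growth rings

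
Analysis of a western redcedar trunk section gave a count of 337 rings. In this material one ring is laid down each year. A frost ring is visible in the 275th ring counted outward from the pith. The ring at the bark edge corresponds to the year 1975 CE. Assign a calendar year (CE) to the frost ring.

1913 CE

The frost ring sits at ring 275 from the pith, so 337 − 275 = 62 rings formed after it.
1975 − 62 = 1913 CE.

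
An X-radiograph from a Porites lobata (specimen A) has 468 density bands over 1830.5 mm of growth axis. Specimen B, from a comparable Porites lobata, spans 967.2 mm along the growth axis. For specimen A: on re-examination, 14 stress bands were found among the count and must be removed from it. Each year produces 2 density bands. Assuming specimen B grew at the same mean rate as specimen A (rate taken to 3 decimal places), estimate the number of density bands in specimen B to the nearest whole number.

240 density bands

Specimen A: correcting the raw count gives 468 − 14 = 454 true density bands.
Specimen A: 454 density bands at 2 per year is 454 / 2 = 227 years.
A: Mean rate = 1830.5 mm / 227 years ≈ 8.064 mm/year.
Specimen B: 967.2 mm / 8.064 mm per year = 119.94 years; at 2 density bands per year that is 119.94 × 2 ≈ 240 density bands.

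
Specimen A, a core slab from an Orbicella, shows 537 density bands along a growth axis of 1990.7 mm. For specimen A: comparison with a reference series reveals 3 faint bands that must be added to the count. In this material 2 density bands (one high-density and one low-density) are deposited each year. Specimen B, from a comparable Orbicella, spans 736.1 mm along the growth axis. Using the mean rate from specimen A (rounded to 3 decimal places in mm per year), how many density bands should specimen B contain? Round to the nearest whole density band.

200 density bands

Specimen A: correcting the raw count gives 537 + 3 = 540 true density bands.
Specimen A: 540 density bands at 2 per year is 540 / 2 = 270 years.
A: 1990.7 mm over 270 years gives 1990.7 / 270 ≈ 7.373 mm/yr.
B spans 736.1 / 7.373 = 99.84 years; at 2 density bands per year that is 99.84 × 2 ≈ 200 density bands.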